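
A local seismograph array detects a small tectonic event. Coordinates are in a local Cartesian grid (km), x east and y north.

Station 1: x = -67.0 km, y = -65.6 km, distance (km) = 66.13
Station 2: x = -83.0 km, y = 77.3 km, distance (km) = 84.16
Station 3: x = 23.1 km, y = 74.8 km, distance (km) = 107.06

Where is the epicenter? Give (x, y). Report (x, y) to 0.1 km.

-52.4 km east, -1.1 km north

Circle about each station: (x + 67.0)² + (y + 65.6)² = 66.13²; (x + 83.0)² + (y − 77.3)² = 84.16²; (x − 23.1)² + (y − 74.8)² = 107.06².
Subtracting the Station 1 equation from the Station 2 and Station 3 equations removes the quadratic terms:
-32.0 x + 285.8 y = 1362.20
180.2 x + 280.8 y = -9752.38
Solving the 2×2 system: x ≈ -52.4, y ≈ -1.1 km.
Check against Station 1 (with the unrounded x, y): √((x + 67.0)²+(y + 65.6)²) = 66.13 ≈ 66.13 km. ✓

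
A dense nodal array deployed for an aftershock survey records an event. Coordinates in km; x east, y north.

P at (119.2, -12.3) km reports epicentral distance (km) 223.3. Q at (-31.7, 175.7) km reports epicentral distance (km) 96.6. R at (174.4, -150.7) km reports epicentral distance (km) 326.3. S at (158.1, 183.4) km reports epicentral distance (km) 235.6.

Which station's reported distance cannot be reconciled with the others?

Solve using three stations at a time. Using Q, R, S (subtract circle equations pairwise → linear system) gives (x, y) ≈ (-54.5, 81.9).
Distances from that point to each station vs reported:
  P: calculated 197.6 vs reported 223.3 → residual 25.7 km
  Q: calculated 96.6 vs reported 96.6 → residual 0.0 km
  R: calculated 326.3 vs reported 326.3 → residual 0.0 km
  S: calculated 235.6 vs reported 235.6 → residual 0.0 km
Q, R, S are mutually consistent (residuals ≈ 0); P is off by 25.7 km.

P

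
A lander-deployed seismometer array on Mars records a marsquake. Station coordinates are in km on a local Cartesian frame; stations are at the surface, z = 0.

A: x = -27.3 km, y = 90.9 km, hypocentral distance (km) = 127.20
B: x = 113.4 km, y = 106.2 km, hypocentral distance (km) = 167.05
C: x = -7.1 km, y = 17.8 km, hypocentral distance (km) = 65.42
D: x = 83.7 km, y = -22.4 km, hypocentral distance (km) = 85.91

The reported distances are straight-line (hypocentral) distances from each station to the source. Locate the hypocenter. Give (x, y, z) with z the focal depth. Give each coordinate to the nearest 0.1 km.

(14.1, -18.4, 50.2)

Each station gives a sphere (x−x_i)² + (y−y_i)² + z² = d_i² (stations at z=0).
Subtracting the A sphere from B and C: z² cancels, leaving linear equations in x and y:
281.4 x + 30.6 y = 3404.04
40.4 x − 146.2 y = 3259.21
Solving: x ≈ 14.097, y ≈ -18.397 km (keep extra digits for the depth step; rounded: 14.1, -18.4).
Then from the A sphere: z² = 127.20² − (x + 27.3)² − (y − 90.9)² with x = 14.097, y = -18.397, so z ≈ 50.203 ≈ 50.2 km.
Check against D (with the unrounded solution): distance 85.91 ≈ 85.91 km. ✓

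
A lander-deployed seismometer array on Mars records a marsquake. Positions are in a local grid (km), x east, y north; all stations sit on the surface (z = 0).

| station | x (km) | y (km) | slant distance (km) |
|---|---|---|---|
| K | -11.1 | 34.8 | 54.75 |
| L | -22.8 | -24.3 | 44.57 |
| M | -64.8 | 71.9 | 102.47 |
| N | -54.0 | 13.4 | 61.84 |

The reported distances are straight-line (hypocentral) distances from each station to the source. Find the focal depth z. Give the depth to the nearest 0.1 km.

37.5 km

Each station gives a sphere (x−x_i)² + (y−y_i)² + z² = d_i² (stations at z=0).
Subtracting the K sphere from L and M: z² cancels, leaving linear equations in x and y:
-23.4 x − 118.2 y = 787.16
-107.4 x + 74.2 y = 531.86
Solving: x ≈ -8.404, y ≈ -4.996 km (keep extra digits for the depth step; rounded: -8.4, -5.0).
Then from the K sphere: z² = 54.75² − (x + 11.1)² − (y − 34.8)² with x = -8.404, y = -4.996, so z ≈ 37.504 ≈ 37.5 km.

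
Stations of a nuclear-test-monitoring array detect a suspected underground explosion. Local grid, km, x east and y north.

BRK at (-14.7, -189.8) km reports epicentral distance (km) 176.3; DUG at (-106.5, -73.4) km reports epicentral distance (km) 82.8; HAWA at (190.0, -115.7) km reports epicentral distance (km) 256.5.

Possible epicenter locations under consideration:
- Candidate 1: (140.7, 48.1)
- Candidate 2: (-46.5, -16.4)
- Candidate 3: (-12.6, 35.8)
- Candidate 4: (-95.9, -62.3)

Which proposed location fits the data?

Candidate 2

For each candidate, compare |candidate − station| to the reported distance:
Candidate 1: residuals BRK 107.9, DUG 192.6, HAWA 85.4 → max 192.6 km
Candidate 2: residuals BRK 0.0, DUG 0.0, HAWA 0.0 → max 0.0 km
Candidate 3: residuals BRK 49.3, DUG 61.2, HAWA 3.5 → max 61.2 km
Candidate 4: residuals BRK 25.1, DUG 67.5, HAWA 34.3 → max 67.5 km
Only Candidate 2 has all residuals ≈ 0.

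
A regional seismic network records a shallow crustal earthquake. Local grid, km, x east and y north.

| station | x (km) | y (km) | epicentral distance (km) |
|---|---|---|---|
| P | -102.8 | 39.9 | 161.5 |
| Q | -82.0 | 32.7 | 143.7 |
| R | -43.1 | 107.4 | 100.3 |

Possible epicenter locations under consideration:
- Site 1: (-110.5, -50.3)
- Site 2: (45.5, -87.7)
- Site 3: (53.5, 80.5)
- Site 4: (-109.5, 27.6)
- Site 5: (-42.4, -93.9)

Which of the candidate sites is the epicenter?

Site 3

For each candidate, compare |candidate − station| to the reported distance:
Site 1: residuals P 71.0, Q 55.9, R 71.2 → max 71.2 km
Site 2: residuals P 34.1, Q 31.7, R 114.0 → max 114.0 km
Site 3: residuals P 0.0, Q 0.0, R 0.0 → max 0.0 km
Site 4: residuals P 147.5, Q 115.7, R 3.5 → max 147.5 km
Site 5: residuals P 14.7, Q 11.1, R 101.0 → max 101.0 km
Only Site 3 has all residuals ≈ 0.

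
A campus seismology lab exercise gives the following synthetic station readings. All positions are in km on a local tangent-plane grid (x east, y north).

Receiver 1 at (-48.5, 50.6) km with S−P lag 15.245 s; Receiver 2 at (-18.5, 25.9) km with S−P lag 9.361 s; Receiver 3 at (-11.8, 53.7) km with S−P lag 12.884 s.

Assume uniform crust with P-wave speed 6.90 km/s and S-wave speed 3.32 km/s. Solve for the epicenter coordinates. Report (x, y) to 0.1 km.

(13.4, -24.8)

Distance from S−P lag: d = Δt · v_P v_S / (v_P − v_S) = Δt · (6.90·3.32)/(6.90−3.32) ≈ 6.3989·Δt.
So d_Receiver 1 = 97.55, d_Receiver 2 = 59.90, d_Receiver 3 = 82.44 km.
Circle about each station: (x + 48.5)² + (y − 50.6)² = 97.55²; (x + 18.5)² + (y − 25.9)² = 59.90²; (x + 11.8)² + (y − 53.7)² = 82.44².
Subtracting the Receiver 1 equation from the Receiver 2 and Receiver 3 equations removes the quadratic terms:
60.0 x − 49.4 y = 2028.44
73.4 x + 6.2 y = 829.97
Solving the 2×2 system: x ≈ 13.4, y ≈ -24.8 km.
Check against Receiver 1 (with the unrounded x, y): √((x + 48.5)²+(y − 50.6)²) = 97.54 ≈ 97.55 km. ✓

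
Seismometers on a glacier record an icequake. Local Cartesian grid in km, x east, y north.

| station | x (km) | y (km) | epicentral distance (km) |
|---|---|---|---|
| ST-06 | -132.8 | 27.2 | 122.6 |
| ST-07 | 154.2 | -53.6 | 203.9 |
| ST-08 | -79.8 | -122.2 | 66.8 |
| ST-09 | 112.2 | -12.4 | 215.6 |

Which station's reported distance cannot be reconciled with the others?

ST-09

Solve using three stations at a time. Using ST-06, ST-07, ST-08 (subtract circle equations pairwise → linear system) gives (x, y) ≈ (-49.5, -62.7).
Distances from that point to each station vs reported:
  ST-06: calculated 122.6 vs reported 122.6 → residual 0.0 km
  ST-07: calculated 203.9 vs reported 203.9 → residual 0.0 km
  ST-08: calculated 66.8 vs reported 66.8 → residual 0.0 km
  ST-09: calculated 169.3 vs reported 215.6 → residual 46.3 km
ST-06, ST-07, ST-08 are mutually consistent (residuals ≈ 0); ST-09 is off by 46.3 km.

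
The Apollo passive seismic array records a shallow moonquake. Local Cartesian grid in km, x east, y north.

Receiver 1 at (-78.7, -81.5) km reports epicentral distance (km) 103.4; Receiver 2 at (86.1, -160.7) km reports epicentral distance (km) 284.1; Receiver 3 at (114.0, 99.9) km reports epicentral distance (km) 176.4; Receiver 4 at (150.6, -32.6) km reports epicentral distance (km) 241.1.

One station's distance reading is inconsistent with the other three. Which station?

Receiver 1

Solve using three stations at a time. Using Receiver 2, Receiver 3, Receiver 4 (subtract circle equations pairwise → linear system) gives (x, y) ≈ (-61.5, 82.1).
Distances from that point to each station vs reported:
  Receiver 1: calculated 164.5 vs reported 103.4 → residual 61.1 km
  Receiver 2: calculated 284.1 vs reported 284.1 → residual 0.0 km
  Receiver 3: calculated 176.4 vs reported 176.4 → residual 0.0 km
  Receiver 4: calculated 241.1 vs reported 241.1 → residual 0.0 km
Receiver 2, Receiver 3, Receiver 4 are mutually consistent (residuals ≈ 0); Receiver 1 is off by 61.1 km.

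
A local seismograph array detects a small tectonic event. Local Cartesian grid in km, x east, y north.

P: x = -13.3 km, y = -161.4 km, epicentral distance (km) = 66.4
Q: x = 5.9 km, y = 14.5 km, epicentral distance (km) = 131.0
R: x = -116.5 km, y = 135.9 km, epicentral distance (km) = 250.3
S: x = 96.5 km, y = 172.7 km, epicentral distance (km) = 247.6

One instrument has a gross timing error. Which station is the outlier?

Solve using three stations at a time. Using P, Q, R (subtract circle equations pairwise → linear system) gives (x, y) ≈ (-48.1, -104.9).
Distances from that point to each station vs reported:
  P: calculated 66.4 vs reported 66.4 → residual 0.0 km
  Q: calculated 131.0 vs reported 131.0 → residual 0.0 km
  R: calculated 250.3 vs reported 250.3 → residual 0.0 km
  S: calculated 312.9 vs reported 247.6 → residual 65.3 km
P, Q, R are mutually consistent (residuals ≈ 0); S is off by 65.3 km.

S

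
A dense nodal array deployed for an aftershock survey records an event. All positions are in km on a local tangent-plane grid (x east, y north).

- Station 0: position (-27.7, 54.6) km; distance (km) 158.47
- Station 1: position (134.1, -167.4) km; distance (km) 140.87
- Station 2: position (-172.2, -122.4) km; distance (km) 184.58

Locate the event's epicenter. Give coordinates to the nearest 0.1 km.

Circle about each station: (x + 27.7)² + (y − 54.6)² = 158.47²; (x − 134.1)² + (y + 167.4)² = 140.87²; (x + 172.2)² + (y + 122.4)² = 184.58².
Subtracting the Station 0 equation from the Station 1 and Station 2 equations removes the quadratic terms:
323.6 x − 444.0 y = 47525.50
-289.0 x − 354.0 y = 31929.11
Solving the 2×2 system: x ≈ 10.9, y ≈ -99.1 km.
Check against Station 0 (with the unrounded x, y): √((x + 27.7)²+(y − 54.6)²) = 158.47 ≈ 158.47 km. ✓

x ≈ 10.9 km, y ≈ -99.1 km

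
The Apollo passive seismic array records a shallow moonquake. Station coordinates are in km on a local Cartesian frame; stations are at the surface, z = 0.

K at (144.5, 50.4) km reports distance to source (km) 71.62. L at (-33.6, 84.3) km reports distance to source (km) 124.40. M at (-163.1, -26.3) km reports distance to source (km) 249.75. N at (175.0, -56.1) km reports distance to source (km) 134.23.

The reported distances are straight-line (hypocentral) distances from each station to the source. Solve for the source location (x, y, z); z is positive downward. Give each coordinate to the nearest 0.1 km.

Each station gives a sphere (x−x_i)² + (y−y_i)² + z² = d_i² (stations at z=0).
Subtracting the K sphere from L and M: z² cancels, leaving linear equations in x and y:
-356.2 x + 67.8 y = -25530.90
-615.2 x − 153.4 y = -53372.75
Solving: x ≈ 78.204, y ≈ 34.299 km (keep extra digits for the depth step; rounded: 78.2, 34.3).
Then from the K sphere: z² = 71.62² − (x − 144.5)² − (y − 50.4)² with x = 78.204, y = 34.299, so z ≈ 21.795 ≈ 21.8 km.

(78.2, 34.3, 21.8)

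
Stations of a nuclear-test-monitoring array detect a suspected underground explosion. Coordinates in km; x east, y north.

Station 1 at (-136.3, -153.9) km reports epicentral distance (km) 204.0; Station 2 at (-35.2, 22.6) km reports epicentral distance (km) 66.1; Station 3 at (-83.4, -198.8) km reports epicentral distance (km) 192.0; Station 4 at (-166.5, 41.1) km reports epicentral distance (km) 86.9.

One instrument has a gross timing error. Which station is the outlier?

Solve using three stations at a time. Using Station 2, Station 3, Station 4 (subtract circle equations pairwise → linear system) gives (x, y) ≈ (-94.2, -7.1).
Distances from that point to each station vs reported:
  Station 1: calculated 152.7 vs reported 204.0 → residual 51.3 km
  Station 2: calculated 66.1 vs reported 66.1 → residual 0.0 km
  Station 3: calculated 192.0 vs reported 192.0 → residual 0.0 km
  Station 4: calculated 86.9 vs reported 86.9 → residual 0.0 km
Station 2, Station 3, Station 4 are mutually consistent (residuals ≈ 0); Station 1 is off by 51.3 km.

Station 1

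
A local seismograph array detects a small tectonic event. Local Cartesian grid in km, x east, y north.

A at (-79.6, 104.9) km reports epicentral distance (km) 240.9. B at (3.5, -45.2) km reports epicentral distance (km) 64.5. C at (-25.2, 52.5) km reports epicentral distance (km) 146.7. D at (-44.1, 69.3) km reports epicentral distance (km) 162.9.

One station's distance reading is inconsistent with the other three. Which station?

Solve using three stations at a time. Using B, C, D (subtract circle equations pairwise → linear system) gives (x, y) ≈ (-39.2, -93.5).
Distances from that point to each station vs reported:
  A: calculated 202.5 vs reported 240.9 → residual 38.4 km
  B: calculated 64.5 vs reported 64.5 → residual 0.0 km
  C: calculated 146.7 vs reported 146.7 → residual 0.0 km
  D: calculated 162.9 vs reported 162.9 → residual 0.0 km
B, C, D are mutually consistent (residuals ≈ 0); A is off by 38.4 km.

A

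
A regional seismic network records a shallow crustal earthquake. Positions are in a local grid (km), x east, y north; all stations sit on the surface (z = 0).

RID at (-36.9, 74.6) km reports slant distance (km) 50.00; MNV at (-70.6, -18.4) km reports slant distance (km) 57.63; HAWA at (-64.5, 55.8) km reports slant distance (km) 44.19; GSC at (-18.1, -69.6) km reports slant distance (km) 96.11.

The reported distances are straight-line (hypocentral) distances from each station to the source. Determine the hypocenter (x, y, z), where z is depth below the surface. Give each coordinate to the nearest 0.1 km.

Each station gives a sphere (x−x_i)² + (y−y_i)² + z² = d_i² (stations at z=0).
Subtracting the RID sphere from MNV and HAWA: z² cancels, leaving linear equations in x and y:
-67.4 x − 186.0 y = -2425.07
-55.2 x − 37.6 y = 894.36
Solving: x ≈ -33.303, y ≈ 25.106 km (keep extra digits for the depth step; rounded: -33.3, 25.1).
Then from the RID sphere: z² = 50.00² − (x + 36.9)² − (y − 74.6)² with x = -33.303, y = 25.106, so z ≈ 6.116 ≈ 6.1 km.

(-33.3, 25.1, 6.1)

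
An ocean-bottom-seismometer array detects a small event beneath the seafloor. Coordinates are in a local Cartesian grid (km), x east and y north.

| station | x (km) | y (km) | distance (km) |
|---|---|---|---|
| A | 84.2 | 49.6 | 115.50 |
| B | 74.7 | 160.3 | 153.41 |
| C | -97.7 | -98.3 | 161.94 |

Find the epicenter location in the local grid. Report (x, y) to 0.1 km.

(-31.3, 49.4)

Circle about each station: (x − 84.2)² + (y − 49.6)² = 115.50²; (x − 74.7)² + (y − 160.3)² = 153.41²; (x + 97.7)² + (y + 98.3)² = 161.94².
Subtracting the A equation from the B and C equations removes the quadratic terms:
-19.0 x + 221.4 y = 11532.00
-363.8 x − 295.8 y = -3225.93
Solving the 2×2 system: x ≈ -31.3, y ≈ 49.4 km.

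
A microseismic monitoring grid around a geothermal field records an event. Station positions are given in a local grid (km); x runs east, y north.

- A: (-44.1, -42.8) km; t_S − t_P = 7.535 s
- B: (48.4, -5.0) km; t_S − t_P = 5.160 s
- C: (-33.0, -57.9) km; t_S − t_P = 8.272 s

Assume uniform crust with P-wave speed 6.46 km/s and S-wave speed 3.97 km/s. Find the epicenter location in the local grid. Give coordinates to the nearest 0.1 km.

1.5 km east, 20.0 km north

Distance from S−P lag: d = Δt · v_P v_S / (v_P − v_S) = Δt · (6.46·3.97)/(6.46−3.97) ≈ 10.2997·Δt.
So d_A = 77.61, d_B = 53.15, d_C = 85.20 km.
Circle about each station: (x + 44.1)² + (y + 42.8)² = 77.61²; (x − 48.4)² + (y + 5.0)² = 53.15²; (x + 33.0)² + (y + 57.9)² = 85.20².
Subtracting the A equation from the B and C equations removes the quadratic terms:
185.0 x + 75.6 y = 1789.30
22.2 x − 30.2 y = -570.97
Solving the 2×2 system: x ≈ 1.5, y ≈ 20.0 km.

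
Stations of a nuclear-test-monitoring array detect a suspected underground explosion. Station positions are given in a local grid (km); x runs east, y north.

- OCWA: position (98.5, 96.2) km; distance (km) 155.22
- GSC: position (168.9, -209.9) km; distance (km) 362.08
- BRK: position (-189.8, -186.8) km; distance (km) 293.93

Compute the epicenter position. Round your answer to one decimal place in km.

Circle about each station: (x − 98.5)² + (y − 96.2)² = 155.22²; (x − 168.9)² + (y + 209.9)² = 362.08²; (x + 189.8)² + (y + 186.8)² = 293.93².
Subtracting pairs of circle equations eliminates x²+y² and gives linear equations (the radical axes):
140.8 x − 612.2 y = -53380.15
-576.6 x − 566.0 y = -10340.01
Solving the 2×2 system: x ≈ -55.2, y ≈ 74.5 km.

(-55.2, 74.5)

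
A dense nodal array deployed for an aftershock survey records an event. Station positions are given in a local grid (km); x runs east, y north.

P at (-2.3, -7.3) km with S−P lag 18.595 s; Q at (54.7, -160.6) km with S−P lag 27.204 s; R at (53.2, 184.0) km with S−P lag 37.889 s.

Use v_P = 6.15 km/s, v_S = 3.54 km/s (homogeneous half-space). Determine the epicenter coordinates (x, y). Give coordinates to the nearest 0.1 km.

Distance from S−P lag: d = Δt · v_P v_S / (v_P − v_S) = Δt · (6.15·3.54)/(6.15−3.54) ≈ 8.3414·Δt.
So d_P = 155.11, d_Q = 226.92, d_R = 316.05 km.
Circle about each station: (x + 2.3)² + (y + 7.3)² = 155.11²; (x − 54.7)² + (y + 160.6)² = 226.92²; (x − 53.2)² + (y − 184.0)² = 316.05².
Subtracting the P equation from the Q and R equations removes the quadratic terms:
114.0 x − 306.6 y = 1292.30
111.0 x + 382.6 y = -39200.83
Solving the 2×2 system: x ≈ -148.4, y ≈ -59.4 km.

(-148.4, -59.4)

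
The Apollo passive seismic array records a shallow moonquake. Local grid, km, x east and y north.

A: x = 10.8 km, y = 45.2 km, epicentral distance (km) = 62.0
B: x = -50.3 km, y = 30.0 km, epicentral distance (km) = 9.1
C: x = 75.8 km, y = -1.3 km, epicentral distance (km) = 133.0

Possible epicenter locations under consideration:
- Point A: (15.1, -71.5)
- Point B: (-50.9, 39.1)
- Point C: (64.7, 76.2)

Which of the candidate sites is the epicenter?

For each candidate, compare |candidate − station| to the reported distance:
Point A: residuals A 54.8, B 111.6, C 40.2 → max 111.6 km
Point B: residuals A 0.0, B 0.0, C 0.0 → max 0.0 km
Point C: residuals A 0.2, B 114.8, C 54.7 → max 114.8 km
Only Point B has all residuals ≈ 0.

Point B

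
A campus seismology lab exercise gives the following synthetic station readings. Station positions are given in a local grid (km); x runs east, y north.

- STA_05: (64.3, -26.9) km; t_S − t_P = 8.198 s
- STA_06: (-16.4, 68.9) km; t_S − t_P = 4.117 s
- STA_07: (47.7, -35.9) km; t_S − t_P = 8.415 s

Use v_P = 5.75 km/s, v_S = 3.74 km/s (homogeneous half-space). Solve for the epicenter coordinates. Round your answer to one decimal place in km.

(23.8, 50.9)

Distance from S−P lag: d = Δt · v_P v_S / (v_P − v_S) = Δt · (5.75·3.74)/(5.75−3.74) ≈ 10.6990·Δt.
So d_STA_05 = 87.71, d_STA_06 = 44.05, d_STA_07 = 90.03 km.
Circle about each station: (x − 64.3)² + (y + 26.9)² = 87.71²; (x + 16.4)² + (y − 68.9)² = 44.05²; (x − 47.7)² + (y + 35.9)² = 90.03².
Subtracting the STA_05 equation from the STA_06 and STA_07 equations removes the quadratic terms:
-161.4 x + 191.6 y = 5910.71
-33.2 x − 18.0 y = -1706.36
Solving the 2×2 system: x ≈ 23.8, y ≈ 50.9 km.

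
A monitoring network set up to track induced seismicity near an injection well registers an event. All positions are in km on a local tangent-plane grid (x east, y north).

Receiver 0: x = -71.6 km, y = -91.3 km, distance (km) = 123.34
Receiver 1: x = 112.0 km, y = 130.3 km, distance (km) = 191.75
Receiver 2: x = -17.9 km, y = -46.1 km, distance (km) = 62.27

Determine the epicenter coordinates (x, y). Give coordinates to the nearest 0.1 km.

Circle about each station: (x + 71.6)² + (y + 91.3)² = 123.34²; (x − 112.0)² + (y − 130.3)² = 191.75²; (x + 17.9)² + (y + 46.1)² = 62.27².
Subtracting pairs of circle equations eliminates x²+y² and gives linear equations (the radical axes):
367.2 x + 443.2 y = -5495.47
107.4 x + 90.4 y = 318.57
Solving the 2×2 system: x ≈ 44.3, y ≈ -49.1 km.

(44.3, -49.1)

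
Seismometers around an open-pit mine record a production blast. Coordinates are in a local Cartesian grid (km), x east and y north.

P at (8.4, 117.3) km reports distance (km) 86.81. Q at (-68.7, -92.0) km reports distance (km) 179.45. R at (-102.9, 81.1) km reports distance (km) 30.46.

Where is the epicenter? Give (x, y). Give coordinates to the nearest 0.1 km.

Circle about each station: (x − 8.4)² + (y − 117.3)² = 86.81²; (x + 68.7)² + (y + 92.0)² = 179.45²; (x + 102.9)² + (y − 81.1)² = 30.46².
Subtracting the P equation from the Q and R equations removes the quadratic terms:
-154.2 x − 418.6 y = -25312.49
-222.6 x − 72.4 y = 9943.93
Solving the 2×2 system: x ≈ -73.1, y ≈ 87.4 km.
Check against P (with the unrounded x, y): √((x − 8.4)²+(y − 117.3)²) = 86.81 ≈ 86.81 km. ✓

x ≈ -73.1 km, y ≈ 87.4 km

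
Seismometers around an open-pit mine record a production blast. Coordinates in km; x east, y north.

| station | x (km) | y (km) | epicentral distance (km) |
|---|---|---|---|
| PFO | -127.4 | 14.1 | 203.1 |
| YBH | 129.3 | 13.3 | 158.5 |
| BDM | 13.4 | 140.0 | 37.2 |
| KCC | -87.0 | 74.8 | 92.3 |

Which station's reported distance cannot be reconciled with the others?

Solve using three stations at a time. Using YBH, BDM, KCC (subtract circle equations pairwise → linear system) gives (x, y) ≈ (0.2, 105.2).
Distances from that point to each station vs reported:
  PFO: calculated 156.8 vs reported 203.1 → residual 46.3 km
  YBH: calculated 158.5 vs reported 158.5 → residual 0.0 km
  BDM: calculated 37.2 vs reported 37.2 → residual 0.0 km
  KCC: calculated 92.3 vs reported 92.3 → residual 0.0 km
YBH, BDM, KCC are mutually consistent (residuals ≈ 0); PFO is off by 46.3 km.

PFO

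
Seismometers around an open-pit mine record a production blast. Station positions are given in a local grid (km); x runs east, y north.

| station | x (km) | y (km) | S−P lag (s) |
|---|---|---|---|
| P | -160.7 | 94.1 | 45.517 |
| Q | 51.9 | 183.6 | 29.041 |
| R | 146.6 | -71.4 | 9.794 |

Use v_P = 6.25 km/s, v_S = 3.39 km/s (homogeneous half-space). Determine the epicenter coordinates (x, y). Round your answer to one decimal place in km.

Distance from S−P lag: d = Δt · v_P v_S / (v_P − v_S) = Δt · (6.25·3.39)/(6.25−3.39) ≈ 7.4082·Δt.
So d_P = 337.20, d_Q = 215.14, d_R = 72.56 km.
Circle about each station: (x + 160.7)² + (y − 94.1)² = 337.20²; (x − 51.9)² + (y − 183.6)² = 215.14²; (x − 146.6)² + (y + 71.4)² = 72.56².
Subtracting the P equation from the Q and R equations removes the quadratic terms:
425.2 x + 179.0 y = 69141.89
614.6 x − 331.0 y = 100349.11
Solving the 2×2 system: x ≈ 162.9, y ≈ -0.7 km.
Check against P (with the unrounded x, y): √((x + 160.7)²+(y − 94.1)²) = 337.20 ≈ 337.20 km. ✓

162.9 km east, -0.7 km north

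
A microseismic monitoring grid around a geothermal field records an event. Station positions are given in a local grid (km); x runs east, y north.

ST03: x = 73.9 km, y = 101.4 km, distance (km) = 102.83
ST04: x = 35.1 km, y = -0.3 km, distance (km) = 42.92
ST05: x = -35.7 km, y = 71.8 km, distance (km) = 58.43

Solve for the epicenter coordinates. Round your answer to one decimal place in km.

(2.4, 27.5)

Circle about each station: (x − 73.9)² + (y − 101.4)² = 102.83²; (x − 35.1)² + (y + 0.3)² = 42.92²; (x + 35.7)² + (y − 71.8)² = 58.43².
Subtracting pairs of circle equations eliminates x²+y² and gives linear equations (the radical axes):
-77.6 x − 203.4 y = -5779.19
-219.2 x − 59.2 y = -2153.50
Solving the 2×2 system: x ≈ 2.4, y ≈ 27.5 km.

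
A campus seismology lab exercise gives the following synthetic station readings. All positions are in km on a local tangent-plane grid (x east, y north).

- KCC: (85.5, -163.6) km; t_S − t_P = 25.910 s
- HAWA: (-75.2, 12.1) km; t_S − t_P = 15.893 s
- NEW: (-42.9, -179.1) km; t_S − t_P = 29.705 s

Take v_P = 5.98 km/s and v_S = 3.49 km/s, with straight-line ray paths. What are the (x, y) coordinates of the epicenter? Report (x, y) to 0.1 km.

52.2 km east, 51.0 km north

Distance from S−P lag: d = Δt · v_P v_S / (v_P − v_S) = Δt · (5.98·3.49)/(5.98−3.49) ≈ 8.3816·Δt.
So d_KCC = 217.17, d_HAWA = 133.21, d_NEW = 248.98 km.
Circle about each station: (x − 85.5)² + (y + 163.6)² = 217.17²; (x + 75.2)² + (y − 12.1)² = 133.21²; (x + 42.9)² + (y + 179.1)² = 248.98².
Subtracting pairs of circle equations eliminates x²+y² and gives linear equations (the radical axes):
-321.4 x + 351.4 y = 1144.14
-256.8 x − 31.0 y = -14986.22
Solving the 2×2 system: x ≈ 52.2, y ≈ 51.0 km.
Check against KCC (with the unrounded x, y): √((x − 85.5)²+(y + 163.6)²) = 217.17 ≈ 217.17 km. ✓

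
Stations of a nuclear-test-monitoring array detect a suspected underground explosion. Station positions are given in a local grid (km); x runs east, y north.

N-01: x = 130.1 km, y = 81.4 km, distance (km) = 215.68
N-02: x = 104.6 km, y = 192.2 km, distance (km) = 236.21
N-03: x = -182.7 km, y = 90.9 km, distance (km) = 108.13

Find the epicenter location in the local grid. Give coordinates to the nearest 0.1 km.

-83.1 km east, 48.8 km north

Circle about each station: (x − 130.1)² + (y − 81.4)² = 215.68²; (x − 104.6)² + (y − 192.2)² = 236.21²; (x + 182.7)² + (y − 90.9)² = 108.13².
Subtracting the N-01 equation from the N-02 and N-03 equations removes the quadratic terms:
-51.0 x + 221.6 y = 15052.73
-625.6 x + 19.0 y = 52915.90
Solving the 2×2 system: x ≈ -83.1, y ≈ 48.8 km.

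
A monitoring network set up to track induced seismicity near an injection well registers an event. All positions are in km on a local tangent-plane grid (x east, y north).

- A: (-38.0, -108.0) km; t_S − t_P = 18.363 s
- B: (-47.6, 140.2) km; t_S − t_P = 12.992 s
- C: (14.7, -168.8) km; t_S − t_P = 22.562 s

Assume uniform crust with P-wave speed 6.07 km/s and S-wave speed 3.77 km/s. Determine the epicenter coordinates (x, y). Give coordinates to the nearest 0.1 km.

48.0 km east, 53.2 km north

Distance from S−P lag: d = Δt · v_P v_S / (v_P − v_S) = Δt · (6.07·3.77)/(6.07−3.77) ≈ 9.9495·Δt.
So d_A = 182.70, d_B = 129.26, d_C = 224.48 km.
Circle about each station: (x + 38.0)² + (y + 108.0)² = 182.70²; (x + 47.6)² + (y − 140.2)² = 129.26²; (x − 14.7)² + (y + 168.8)² = 224.48².
Subtracting the A equation from the B and C equations removes the quadratic terms:
-19.2 x + 496.4 y = 25484.94
105.4 x − 121.6 y = -1410.45
Solving the 2×2 system: x ≈ 48.0, y ≈ 53.2 km.
Check against A (with the unrounded x, y): √((x + 38.0)²+(y + 108.0)²) = 182.70 ≈ 182.70 km. ✓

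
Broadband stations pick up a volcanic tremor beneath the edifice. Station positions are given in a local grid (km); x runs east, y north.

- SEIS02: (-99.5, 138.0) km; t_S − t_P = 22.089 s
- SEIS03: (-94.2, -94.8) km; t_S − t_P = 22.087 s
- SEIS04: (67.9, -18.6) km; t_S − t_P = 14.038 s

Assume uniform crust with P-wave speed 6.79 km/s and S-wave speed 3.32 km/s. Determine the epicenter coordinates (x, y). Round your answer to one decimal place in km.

Distance from S−P lag: d = Δt · v_P v_S / (v_P − v_S) = Δt · (6.79·3.32)/(6.79−3.32) ≈ 6.4965·Δt.
So d_SEIS02 = 143.50, d_SEIS03 = 143.49, d_SEIS04 = 91.20 km.
Circle about each station: (x + 99.5)² + (y − 138.0)² = 143.50²; (x + 94.2)² + (y + 94.8)² = 143.49²; (x − 67.9)² + (y + 18.6)² = 91.20².
Subtracting pairs of circle equations eliminates x²+y² and gives linear equations (the radical axes):
10.6 x − 465.6 y = -11080.70
334.8 x − 313.2 y = -11713.07
Solving the 2×2 system: x ≈ -13.0, y ≈ 23.5 km.

x ≈ -13.0 km, y ≈ 23.5 km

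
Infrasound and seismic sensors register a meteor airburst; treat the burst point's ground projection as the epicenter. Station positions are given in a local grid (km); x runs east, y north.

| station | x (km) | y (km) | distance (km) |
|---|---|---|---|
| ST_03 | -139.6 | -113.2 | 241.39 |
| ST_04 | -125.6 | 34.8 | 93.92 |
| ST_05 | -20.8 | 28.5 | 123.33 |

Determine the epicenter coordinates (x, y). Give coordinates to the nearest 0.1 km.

x ≈ -98.1 km, y ≈ 124.6 km

Circle about each station: (x + 139.6)² + (y + 113.2)² = 241.39²; (x + 125.6)² + (y − 34.8)² = 93.92²; (x + 20.8)² + (y − 28.5)² = 123.33².
Subtracting pairs of circle equations eliminates x²+y² and gives linear equations (the radical axes):
28.0 x + 296.0 y = 34132.17
237.6 x + 283.4 y = 12001.33
Solving the 2×2 system: x ≈ -98.1, y ≈ 124.6 km.
Check against ST_03 (with the unrounded x, y): √((x + 139.6)²+(y + 113.2)²) = 241.39 ≈ 241.39 km. ✓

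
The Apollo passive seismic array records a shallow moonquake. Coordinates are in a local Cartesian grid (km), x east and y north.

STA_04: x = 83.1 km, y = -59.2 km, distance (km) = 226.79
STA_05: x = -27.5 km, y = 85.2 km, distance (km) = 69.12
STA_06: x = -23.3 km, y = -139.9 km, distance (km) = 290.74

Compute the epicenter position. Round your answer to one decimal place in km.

Circle about each station: (x − 83.1)² + (y + 59.2)² = 226.79²; (x + 27.5)² + (y − 85.2)² = 69.12²; (x + 23.3)² + (y + 139.9)² = 290.74².
Subtracting the STA_04 equation from the STA_05 and STA_06 equations removes the quadratic terms:
-221.2 x + 288.8 y = 44261.17
-212.8 x − 161.4 y = -23391.39
Solving the 2×2 system: x ≈ -4.0, y ≈ 150.2 km.
Check against STA_04 (with the unrounded x, y): √((x − 83.1)²+(y + 59.2)²) = 226.79 ≈ 226.79 km. ✓

x ≈ -4.0 km, y ≈ 150.2 km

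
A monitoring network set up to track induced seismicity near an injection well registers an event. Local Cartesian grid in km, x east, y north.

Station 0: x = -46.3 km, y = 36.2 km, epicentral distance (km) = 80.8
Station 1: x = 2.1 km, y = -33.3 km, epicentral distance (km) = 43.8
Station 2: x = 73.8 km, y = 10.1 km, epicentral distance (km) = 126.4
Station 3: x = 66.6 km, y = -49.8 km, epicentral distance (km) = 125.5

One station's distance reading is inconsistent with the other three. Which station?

Station 3

Solve using three stations at a time. Using Station 0, Station 1, Station 2 (subtract circle equations pairwise → linear system) gives (x, y) ≈ (-40.3, -44.4).
Distances from that point to each station vs reported:
  Station 0: calculated 80.8 vs reported 80.8 → residual 0.0 km
  Station 1: calculated 43.8 vs reported 43.8 → residual 0.0 km
  Station 2: calculated 126.4 vs reported 126.4 → residual 0.0 km
  Station 3: calculated 107.0 vs reported 125.5 → residual 18.5 km
Station 0, Station 1, Station 2 are mutually consistent (residuals ≈ 0); Station 3 is off by 18.5 km.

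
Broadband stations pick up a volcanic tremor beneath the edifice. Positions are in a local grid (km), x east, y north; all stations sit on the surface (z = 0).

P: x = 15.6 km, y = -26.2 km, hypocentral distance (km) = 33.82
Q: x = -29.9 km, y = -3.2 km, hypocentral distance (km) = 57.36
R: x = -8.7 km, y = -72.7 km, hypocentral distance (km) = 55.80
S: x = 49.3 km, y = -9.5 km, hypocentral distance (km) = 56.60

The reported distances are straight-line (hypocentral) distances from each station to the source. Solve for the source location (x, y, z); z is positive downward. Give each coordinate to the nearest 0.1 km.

(8.3, -30.8, 32.7)

Each station gives a sphere (x−x_i)² + (y−y_i)² + z² = d_i² (stations at z=0).
Subtracting the P sphere from Q and R: z² cancels, leaving linear equations in x and y:
-91.0 x + 46.0 y = -2171.93
-48.6 x − 93.0 y = 2461.33
Solving: x ≈ 8.297, y ≈ -30.802 km (keep extra digits for the depth step; rounded: 8.3, -30.8).
Then from the P sphere: z² = 33.82² − (x − 15.6)² − (y + 26.2)² with x = 8.297, y = -30.802, so z ≈ 32.700 ≈ 32.7 km.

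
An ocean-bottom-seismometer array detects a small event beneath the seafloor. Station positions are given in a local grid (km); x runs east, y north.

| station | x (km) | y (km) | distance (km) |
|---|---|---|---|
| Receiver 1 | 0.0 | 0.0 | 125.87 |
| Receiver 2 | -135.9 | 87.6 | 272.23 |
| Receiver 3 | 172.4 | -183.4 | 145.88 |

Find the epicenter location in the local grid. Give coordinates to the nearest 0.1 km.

Circle about each station: x² + y² = 125.87²; (x + 135.9)² + (y − 87.6)² = 272.23²; (x − 172.4)² + (y + 183.4)² = 145.88².
Subtracting pairs of circle equations eliminates x²+y² and gives linear equations (the radical axes):
-271.8 x + 175.2 y = -32123.35
344.8 x − 366.8 y = 57919.60
Solving the 2×2 system: x ≈ 41.6, y ≈ -118.8 km.

x ≈ 41.6 km, y ≈ -118.8 km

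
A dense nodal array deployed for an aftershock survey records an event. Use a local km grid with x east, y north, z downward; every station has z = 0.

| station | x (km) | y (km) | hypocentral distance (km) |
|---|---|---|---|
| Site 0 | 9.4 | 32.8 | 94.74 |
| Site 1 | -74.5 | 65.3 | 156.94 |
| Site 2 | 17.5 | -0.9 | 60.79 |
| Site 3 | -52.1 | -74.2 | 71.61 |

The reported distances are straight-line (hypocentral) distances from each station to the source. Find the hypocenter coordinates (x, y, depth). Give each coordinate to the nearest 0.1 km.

(18.0, -61.3, 6.9)

Each station gives a sphere (x−x_i)² + (y−y_i)² + z² = d_i² (stations at z=0).
Subtracting the Site 0 sphere from Site 1 and Site 2: z² cancels, leaving linear equations in x and y:
-167.8 x + 65.0 y = -7004.36
16.2 x − 67.4 y = 4423.10
Solving: x ≈ 17.997, y ≈ -61.299 km (keep extra digits for the depth step; rounded: 18.0, -61.3).
Then from the Site 0 sphere: z² = 94.74² − (x − 9.4)² − (y − 32.8)² with x = 17.997, y = -61.299, so z ≈ 6.866 ≈ 6.9 km.
Check against Site 3 (with the unrounded solution): distance 71.60 ≈ 71.61 km. ✓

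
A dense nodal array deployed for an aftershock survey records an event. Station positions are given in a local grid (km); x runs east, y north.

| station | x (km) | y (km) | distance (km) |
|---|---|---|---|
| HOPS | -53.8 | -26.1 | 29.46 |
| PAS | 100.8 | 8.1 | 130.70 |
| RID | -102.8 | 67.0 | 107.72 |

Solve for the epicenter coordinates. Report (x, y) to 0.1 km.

x ≈ -28.5 km, y ≈ -11.0 km

Circle about each station: (x + 53.8)² + (y + 26.1)² = 29.46²; (x − 100.8)² + (y − 8.1)² = 130.70²; (x + 102.8)² + (y − 67.0)² = 107.72².
Subtracting pairs of circle equations eliminates x²+y² and gives linear equations (the radical axes):
309.2 x + 68.4 y = -9564.00
-98.0 x + 186.2 y = 745.48
Solving the 2×2 system: x ≈ -28.5, y ≈ -11.0 km.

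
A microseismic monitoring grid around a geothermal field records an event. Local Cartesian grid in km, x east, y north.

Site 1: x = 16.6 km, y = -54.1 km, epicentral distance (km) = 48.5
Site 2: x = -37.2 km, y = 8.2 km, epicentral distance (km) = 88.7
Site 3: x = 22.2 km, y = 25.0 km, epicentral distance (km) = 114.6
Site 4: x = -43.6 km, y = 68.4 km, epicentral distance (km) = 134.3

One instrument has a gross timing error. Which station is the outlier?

Solve using three stations at a time. Using Site 1, Site 2, Site 3 (subtract circle equations pairwise → linear system) gives (x, y) ≈ (-24.6, -79.6).
Distances from that point to each station vs reported:
  Site 1: calculated 48.5 vs reported 48.5 → residual 0.0 km
  Site 2: calculated 88.7 vs reported 88.7 → residual 0.0 km
  Site 3: calculated 114.6 vs reported 114.6 → residual 0.0 km
  Site 4: calculated 149.2 vs reported 134.3 → residual 14.9 km
Site 1, Site 2, Site 3 are mutually consistent (residuals ≈ 0); Site 4 is off by 14.9 km.

Site 4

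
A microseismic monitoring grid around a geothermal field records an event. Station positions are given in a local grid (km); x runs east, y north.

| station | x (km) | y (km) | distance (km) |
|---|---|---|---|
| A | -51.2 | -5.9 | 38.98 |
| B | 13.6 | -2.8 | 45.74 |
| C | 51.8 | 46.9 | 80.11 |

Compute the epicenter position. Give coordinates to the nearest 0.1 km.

x ≈ -24.5 km, y ≈ 22.5 km

Circle about each station: (x + 51.2)² + (y + 5.9)² = 38.98²; (x − 13.6)² + (y + 2.8)² = 45.74²; (x − 51.8)² + (y − 46.9)² = 80.11².
Subtracting the A equation from the B and C equations removes the quadratic terms:
129.6 x + 6.2 y = -3036.16
206.0 x + 105.6 y = -2671.57
Solving the 2×2 system: x ≈ -24.5, y ≈ 22.5 km.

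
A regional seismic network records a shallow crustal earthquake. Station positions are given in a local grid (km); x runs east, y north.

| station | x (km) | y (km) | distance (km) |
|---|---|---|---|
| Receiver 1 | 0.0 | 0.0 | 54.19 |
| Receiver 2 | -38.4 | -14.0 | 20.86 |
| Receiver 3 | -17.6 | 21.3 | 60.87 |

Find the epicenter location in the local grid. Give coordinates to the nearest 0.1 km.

(-41.7, -34.6)

Circle about each station: x² + y² = 54.19²; (x + 38.4)² + (y + 14.0)² = 20.86²; (x + 17.6)² + (y − 21.3)² = 60.87².
Subtracting the Receiver 1 equation from the Receiver 2 and Receiver 3 equations removes the quadratic terms:
-76.8 x − 28.0 y = 4171.98
-35.2 x + 42.6 y = -5.15
Solving the 2×2 system: x ≈ -41.7, y ≈ -34.6 km.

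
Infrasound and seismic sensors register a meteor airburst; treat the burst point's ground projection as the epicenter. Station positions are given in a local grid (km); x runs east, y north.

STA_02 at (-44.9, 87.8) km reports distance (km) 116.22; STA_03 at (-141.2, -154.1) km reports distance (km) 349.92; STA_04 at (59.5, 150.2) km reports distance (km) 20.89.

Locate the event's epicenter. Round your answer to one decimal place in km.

x ≈ 63.5 km, y ≈ 129.7 km

Circle about each station: (x + 44.9)² + (y − 87.8)² = 116.22²; (x + 141.2)² + (y + 154.1)² = 349.92²; (x − 59.5)² + (y − 150.2)² = 20.89².
Subtracting the STA_02 equation from the STA_03 and STA_04 equations removes the quadratic terms:
-192.6 x − 483.8 y = -74977.52
208.8 x + 124.8 y = 29446.14
Solving the 2×2 system: x ≈ 63.5, y ≈ 129.7 km.
Check against STA_02 (with the unrounded x, y): √((x + 44.9)²+(y − 87.8)²) = 116.22 ≈ 116.22 km. ✓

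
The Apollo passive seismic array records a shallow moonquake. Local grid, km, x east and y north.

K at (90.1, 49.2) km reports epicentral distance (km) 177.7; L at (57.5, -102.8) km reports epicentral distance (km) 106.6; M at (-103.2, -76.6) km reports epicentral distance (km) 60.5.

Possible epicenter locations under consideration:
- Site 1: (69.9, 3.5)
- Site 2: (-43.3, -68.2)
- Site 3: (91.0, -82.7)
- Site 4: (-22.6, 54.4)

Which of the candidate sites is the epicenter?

Site 2

For each candidate, compare |candidate − station| to the reported distance:
Site 1: residuals K 127.7, L 0.4, M 130.2 → max 130.2 km
Site 2: residuals K 0.0, L 0.0, M 0.0 → max 0.0 km
Site 3: residuals K 45.8, L 67.5, M 133.8 → max 133.8 km
Site 4: residuals K 64.9, L 69.8, M 93.3 → max 93.3 km
Only Site 2 has all residuals ≈ 0.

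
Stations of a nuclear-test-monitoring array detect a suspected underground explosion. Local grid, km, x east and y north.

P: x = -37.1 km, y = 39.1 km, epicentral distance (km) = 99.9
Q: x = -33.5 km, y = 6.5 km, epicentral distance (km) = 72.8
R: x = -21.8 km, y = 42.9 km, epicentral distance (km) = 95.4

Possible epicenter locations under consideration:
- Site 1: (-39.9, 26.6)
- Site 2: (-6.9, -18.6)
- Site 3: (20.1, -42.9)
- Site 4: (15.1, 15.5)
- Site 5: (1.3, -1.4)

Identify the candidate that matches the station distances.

For each candidate, compare |candidate − station| to the reported distance:
Site 1: residuals P 87.1, Q 51.7, R 71.0 → max 87.1 km
Site 2: residuals P 34.8, Q 36.2, R 32.1 → max 36.2 km
Site 3: residuals P 0.1, Q 0.1, R 0.1 → max 0.1 km
Site 4: residuals P 42.6, Q 23.4, R 49.4 → max 49.4 km
Site 5: residuals P 44.1, Q 37.1, R 45.4 → max 45.4 km
Only Site 3 has all residuals ≈ 0.

Site 3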